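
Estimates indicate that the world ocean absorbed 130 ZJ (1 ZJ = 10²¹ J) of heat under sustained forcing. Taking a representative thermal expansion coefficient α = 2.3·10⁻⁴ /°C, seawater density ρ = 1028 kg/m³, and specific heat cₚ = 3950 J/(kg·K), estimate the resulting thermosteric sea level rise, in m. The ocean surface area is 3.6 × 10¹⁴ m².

Per unit area: Q = 130×10²¹ / (3.6×10¹⁴) ≈ 3.611×10⁸ J/m²
Δh = αQ/(ρcₚ) = 2.3×10⁻⁴ × 3.611×10⁸ / (1028 × 3950) ≈ 0.020453 m

Δh = 0.0205 m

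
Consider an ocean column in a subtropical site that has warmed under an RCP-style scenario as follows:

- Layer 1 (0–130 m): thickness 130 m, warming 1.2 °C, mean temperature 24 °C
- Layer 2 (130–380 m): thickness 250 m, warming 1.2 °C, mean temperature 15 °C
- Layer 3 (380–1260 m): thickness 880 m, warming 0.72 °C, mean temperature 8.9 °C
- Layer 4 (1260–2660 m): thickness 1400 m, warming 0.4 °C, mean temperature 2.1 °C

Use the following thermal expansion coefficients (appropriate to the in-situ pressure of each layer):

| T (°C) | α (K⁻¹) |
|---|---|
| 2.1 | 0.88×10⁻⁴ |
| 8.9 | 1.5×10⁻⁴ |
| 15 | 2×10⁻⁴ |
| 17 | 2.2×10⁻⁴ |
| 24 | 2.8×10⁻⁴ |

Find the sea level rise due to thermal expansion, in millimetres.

Layer 1 at 24 °C → α = 2.8×10⁻⁴ K⁻¹
Layer 2 at 15 °C → α = 2×10⁻⁴ K⁻¹
Layer 3 at 8.9 °C → α = 1.5×10⁻⁴ K⁻¹
Layer 4 at 2.1 °C → α = 0.88×10⁻⁴ K⁻¹
130 × 2.8×10⁻⁴ × 1.2 = 0.04368 m
Layer 2: 1.2 × 2×10⁻⁴ × 250 = 0.06000 m
880 × 0.72 × 1.5×10⁻⁴ = 0.09504 m
1260–2660 m: 0.4 × 1400 × 0.88×10⁻⁴ = 0.04928 m
Δh = 0.04368 + 0.06000 + 0.09504 + 0.04928 = 0.24800 m

Δh ≈ 248 mm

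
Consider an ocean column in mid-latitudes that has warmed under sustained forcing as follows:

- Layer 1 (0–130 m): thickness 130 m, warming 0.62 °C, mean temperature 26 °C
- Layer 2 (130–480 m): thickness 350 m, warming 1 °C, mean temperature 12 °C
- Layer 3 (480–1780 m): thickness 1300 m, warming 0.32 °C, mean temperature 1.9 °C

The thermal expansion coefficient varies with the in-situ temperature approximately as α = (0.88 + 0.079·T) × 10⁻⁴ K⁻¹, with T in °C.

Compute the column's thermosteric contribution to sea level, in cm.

13.0 cm

Layer 1: α = (0.88 + 0.079×26)×10⁻⁴ = 2.934×10⁻⁴ K⁻¹
Layer 2: α = (0.88 + 0.079×12)×10⁻⁴ = 1.828×10⁻⁴ K⁻¹
Layer 3: α = (0.88 + 0.079×1.9)×10⁻⁴ = 1.0301×10⁻⁴ K⁻¹
0–130 m: 0.62 × 2.934×10⁻⁴ × 130 = 0.02364804 m
350 × 1 × 1.828×10⁻⁴ = 0.06398 m
Layer 3: 0.32 × 1.0301×10⁻⁴ × 1300 = 0.04285216 m
Δh = 0.02364804 + 0.06398 + 0.04285216 = 0.1304802 m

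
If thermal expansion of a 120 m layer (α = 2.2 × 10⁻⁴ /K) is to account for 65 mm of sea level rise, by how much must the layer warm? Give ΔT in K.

2.5 K

ΔT = Δh/(αH) = 0.065 / (2.2×10⁻⁴ × 120) ≈ 2.462 K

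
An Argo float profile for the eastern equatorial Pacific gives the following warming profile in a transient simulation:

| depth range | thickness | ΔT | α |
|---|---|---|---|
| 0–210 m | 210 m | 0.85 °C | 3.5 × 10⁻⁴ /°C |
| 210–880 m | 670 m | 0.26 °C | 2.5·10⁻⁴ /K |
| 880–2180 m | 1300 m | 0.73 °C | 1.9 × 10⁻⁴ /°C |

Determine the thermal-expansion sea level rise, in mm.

Layer 1: 0.85 × 210 × 3.5×10⁻⁴ = 0.062475 m
0.26 × 2.5×10⁻⁴ × 670 = 0.04355 m
880–2180 m: 1.9×10⁻⁴ × 0.73 × 1300 = 0.18031 m
Δh = 0.062475 + 0.04355 + 0.18031 = 0.286335 m

Δh = 286 mm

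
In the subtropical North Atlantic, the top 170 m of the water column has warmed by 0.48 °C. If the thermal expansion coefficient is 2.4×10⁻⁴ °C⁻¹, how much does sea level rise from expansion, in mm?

Δh = αΔT·H = 2.4×10⁻⁴ × 0.48 × 170 = 0.019584 m

19.6 mm of thermosteric rise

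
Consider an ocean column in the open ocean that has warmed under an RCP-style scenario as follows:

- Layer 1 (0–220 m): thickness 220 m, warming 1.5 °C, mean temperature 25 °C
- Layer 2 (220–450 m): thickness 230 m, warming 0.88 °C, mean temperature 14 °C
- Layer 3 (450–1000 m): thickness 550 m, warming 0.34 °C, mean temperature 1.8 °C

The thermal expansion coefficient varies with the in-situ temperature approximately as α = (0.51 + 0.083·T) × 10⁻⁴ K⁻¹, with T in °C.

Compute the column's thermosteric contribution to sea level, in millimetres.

131 mm of thermosteric rise

Layer 1: α = (0.51 + 0.083×25)×10⁻⁴ = 2.585×10⁻⁴ K⁻¹
Layer 2: α = (0.51 + 0.083×14)×10⁻⁴ = 1.672×10⁻⁴ K⁻¹
Layer 3: α = (0.51 + 0.083×1.8)×10⁻⁴ = 0.6594×10⁻⁴ K⁻¹
0–220 m: 1.5 × 220 × 2.585×10⁻⁴ = 0.085305 m
Layer 2: 1.672×10⁻⁴ × 230 × 0.88 = 0.03384128 m
0.34 × 550 × 0.6594×10⁻⁴ = 0.01233078 m
Δh = 0.085305 + 0.03384128 + 0.01233078 = 0.13147706 m ≈ 131 mm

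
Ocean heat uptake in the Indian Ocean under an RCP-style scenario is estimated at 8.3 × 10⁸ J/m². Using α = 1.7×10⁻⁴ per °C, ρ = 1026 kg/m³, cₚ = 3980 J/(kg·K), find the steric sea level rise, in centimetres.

3.5 cm

Δh = αQ/(ρcₚ) = 1.7×10⁻⁴ × 8.3×10⁸ / (1026 × 3980) ≈ 0.034554 m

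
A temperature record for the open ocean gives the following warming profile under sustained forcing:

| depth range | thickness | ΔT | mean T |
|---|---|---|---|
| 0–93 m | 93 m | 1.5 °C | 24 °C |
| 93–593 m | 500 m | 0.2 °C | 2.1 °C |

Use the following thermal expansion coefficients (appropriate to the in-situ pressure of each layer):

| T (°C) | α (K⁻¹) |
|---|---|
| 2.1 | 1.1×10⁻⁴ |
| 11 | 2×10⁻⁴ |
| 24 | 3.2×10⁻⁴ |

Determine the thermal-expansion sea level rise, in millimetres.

Δh ≈ 56 mm

Layer 1 at 24 °C → α = 3.2×10⁻⁴ K⁻¹
Layer 2 at 2.1 °C → α = 1.1×10⁻⁴ K⁻¹
Layer 1: 3.2×10⁻⁴ × 1.5 × 93 = 0.04464 m
Layer 2: 0.2 × 1.1×10⁻⁴ × 500 = 0.01100 m
Δh = 0.04464 + 0.01100 = 0.05564 m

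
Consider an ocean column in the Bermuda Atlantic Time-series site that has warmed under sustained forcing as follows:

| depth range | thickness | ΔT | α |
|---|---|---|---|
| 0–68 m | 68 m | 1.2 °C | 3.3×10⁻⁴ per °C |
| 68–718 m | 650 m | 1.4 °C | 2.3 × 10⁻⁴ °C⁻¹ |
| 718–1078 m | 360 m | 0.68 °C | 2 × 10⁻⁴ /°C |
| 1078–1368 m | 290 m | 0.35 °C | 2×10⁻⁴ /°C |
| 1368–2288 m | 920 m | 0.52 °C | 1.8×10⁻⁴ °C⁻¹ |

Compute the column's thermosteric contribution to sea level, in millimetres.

Layer 1: 1.2 × 3.3×10⁻⁴ × 68 = 0.026928 m
2.3×10⁻⁴ × 650 × 1.4 = 0.20930 m
718–1078 m: 2×10⁻⁴ × 360 × 0.68 = 0.04896 m
0.35 × 290 × 2×10⁻⁴ = 0.02030 m
1368–2288 m: 1.8×10⁻⁴ × 0.52 × 920 = 0.086112 m
Δh = 0.026928 + 0.20930 + 0.04896 + 0.02030 + 0.086112 = 0.39160 m ≈ 392 mm

Δh ≈ 392 mm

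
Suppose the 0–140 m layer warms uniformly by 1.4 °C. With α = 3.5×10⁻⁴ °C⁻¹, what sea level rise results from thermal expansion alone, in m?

about 0.0686 m

Δh = αΔT·H = 3.5×10⁻⁴ × 1.4 × 140 = 0.06860 m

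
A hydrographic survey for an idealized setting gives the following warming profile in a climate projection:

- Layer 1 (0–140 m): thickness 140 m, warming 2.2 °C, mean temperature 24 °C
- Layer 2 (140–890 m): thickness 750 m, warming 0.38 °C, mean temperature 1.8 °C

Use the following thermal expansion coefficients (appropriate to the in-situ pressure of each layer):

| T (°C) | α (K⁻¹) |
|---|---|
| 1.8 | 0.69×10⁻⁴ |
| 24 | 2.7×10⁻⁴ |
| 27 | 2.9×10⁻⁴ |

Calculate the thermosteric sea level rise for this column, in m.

Layer 1 at 24 °C → α = 2.7×10⁻⁴ K⁻¹
Layer 2 at 1.8 °C → α = 0.69×10⁻⁴ K⁻¹
2.2 × 2.7×10⁻⁴ × 140 = 0.08316 m
750 × 0.69×10⁻⁴ × 0.38 = 0.019665 m
Δh = 0.08316 + 0.019665 = 0.102825 m

about 0.103 m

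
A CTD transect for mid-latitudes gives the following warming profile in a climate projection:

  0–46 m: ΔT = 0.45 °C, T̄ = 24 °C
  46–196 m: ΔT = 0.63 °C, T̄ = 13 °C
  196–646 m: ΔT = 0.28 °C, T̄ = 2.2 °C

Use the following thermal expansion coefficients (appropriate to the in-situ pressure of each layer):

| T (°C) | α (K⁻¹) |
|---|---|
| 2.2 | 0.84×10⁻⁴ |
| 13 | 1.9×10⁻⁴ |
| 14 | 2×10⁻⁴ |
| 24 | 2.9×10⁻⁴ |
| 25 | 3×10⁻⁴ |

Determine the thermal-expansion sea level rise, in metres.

Layer 1 at 24 °C → α = 2.9×10⁻⁴ K⁻¹
Layer 2 at 13 °C → α = 1.9×10⁻⁴ K⁻¹
Layer 3 at 2.2 °C → α = 0.84×10⁻⁴ K⁻¹
Layer 1: 46 × 0.45 × 2.9×10⁻⁴ = 0.006003 m
Layer 2: 1.9×10⁻⁴ × 0.63 × 150 = 0.017955 m
0.28 × 0.84×10⁻⁴ × 450 = 0.010584 m
Δh = 0.006003 + 0.017955 + 0.010584 = 0.034542 m

Δh ≈ 0.0345 m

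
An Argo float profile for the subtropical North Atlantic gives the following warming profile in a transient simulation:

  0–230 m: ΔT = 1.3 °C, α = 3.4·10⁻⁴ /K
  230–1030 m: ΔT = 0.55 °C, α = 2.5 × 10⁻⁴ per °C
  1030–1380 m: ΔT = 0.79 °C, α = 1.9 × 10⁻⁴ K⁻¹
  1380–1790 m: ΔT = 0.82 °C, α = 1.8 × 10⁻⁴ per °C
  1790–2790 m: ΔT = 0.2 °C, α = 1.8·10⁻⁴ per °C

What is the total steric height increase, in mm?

Δh ≈ 361 mm

0–230 m: 1.3 × 3.4×10⁻⁴ × 230 = 0.10166 m
Layer 2: 0.55 × 800 × 2.5×10⁻⁴ = 0.11000 m
1030–1380 m: 350 × 0.79 × 1.9×10⁻⁴ = 0.052535 m
1.8×10⁻⁴ × 410 × 0.82 = 0.060516 m
Layer 5: 0.2 × 1000 × 1.8×10⁻⁴ = 0.03600 m
Δh = 0.10166 + 0.11000 + 0.052535 + 0.060516 + 0.03600 = 0.360711 m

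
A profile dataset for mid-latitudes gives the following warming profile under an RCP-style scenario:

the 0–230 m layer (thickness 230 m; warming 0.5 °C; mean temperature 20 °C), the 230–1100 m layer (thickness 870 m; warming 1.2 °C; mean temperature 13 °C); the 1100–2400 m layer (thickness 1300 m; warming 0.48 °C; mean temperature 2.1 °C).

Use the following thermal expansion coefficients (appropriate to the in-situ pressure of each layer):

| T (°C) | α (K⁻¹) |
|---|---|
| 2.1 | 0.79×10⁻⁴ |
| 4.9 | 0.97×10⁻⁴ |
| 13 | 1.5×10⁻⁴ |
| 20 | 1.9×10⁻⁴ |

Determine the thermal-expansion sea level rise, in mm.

about 228 mm

Layer 1 at 20 °C → α = 1.9×10⁻⁴ K⁻¹
Layer 2 at 13 °C → α = 1.5×10⁻⁴ K⁻¹
Layer 3 at 2.1 °C → α = 0.79×10⁻⁴ K⁻¹
0–230 m: 1.9×10⁻⁴ × 230 × 0.5 = 0.02185 m
Layer 2: 1.5×10⁻⁴ × 1.2 × 870 = 0.15660 m
1300 × 0.79×10⁻⁴ × 0.48 = 0.049296 m
Δh = 0.02185 + 0.15660 + 0.049296 = 0.227746 m ≈ 228 mm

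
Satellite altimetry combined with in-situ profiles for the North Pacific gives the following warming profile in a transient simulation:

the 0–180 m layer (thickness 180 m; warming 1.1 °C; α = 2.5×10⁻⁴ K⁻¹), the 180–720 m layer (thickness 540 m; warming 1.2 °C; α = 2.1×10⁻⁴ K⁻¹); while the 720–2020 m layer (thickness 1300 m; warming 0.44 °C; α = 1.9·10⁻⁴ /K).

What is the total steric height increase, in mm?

0–180 m: 2.5×10⁻⁴ × 1.1 × 180 = 0.04950 m
180–720 m: 2.1×10⁻⁴ × 1.2 × 540 = 0.13608 m
Layer 3: 0.44 × 1300 × 1.9×10⁻⁴ = 0.10868 m
Δh = 0.04950 + 0.13608 + 0.10868 = 0.29426 m

294 mm of thermosteric rise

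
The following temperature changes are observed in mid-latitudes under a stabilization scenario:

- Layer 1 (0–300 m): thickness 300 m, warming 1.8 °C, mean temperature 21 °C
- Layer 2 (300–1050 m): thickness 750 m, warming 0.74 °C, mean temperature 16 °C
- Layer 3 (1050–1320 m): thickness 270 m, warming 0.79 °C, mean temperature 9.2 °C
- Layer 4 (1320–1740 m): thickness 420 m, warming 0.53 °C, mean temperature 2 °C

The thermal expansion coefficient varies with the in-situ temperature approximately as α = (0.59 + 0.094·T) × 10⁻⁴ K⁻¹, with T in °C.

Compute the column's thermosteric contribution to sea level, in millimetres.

Δh = 303 mm

Layer 1: α = (0.59 + 0.094×21)×10⁻⁴ = 2.564×10⁻⁴ K⁻¹
Layer 2: α = (0.59 + 0.094×16)×10⁻⁴ = 2.094×10⁻⁴ K⁻¹
Layer 3: α = (0.59 + 0.094×9.2)×10⁻⁴ = 1.4548×10⁻⁴ K⁻¹
Layer 4: α = (0.59 + 0.094×2)×10⁻⁴ = 0.778×10⁻⁴ K⁻¹
0–300 m: 2.564×10⁻⁴ × 300 × 1.8 = 0.138456 m
0.74 × 750 × 2.094×10⁻⁴ = 0.116217 m
1050–1320 m: 0.79 × 270 × 1.4548×10⁻⁴ = 0.031030884 m
Layer 4: 0.53 × 0.778×10⁻⁴ × 420 = 0.01731828 m
Δh = 0.138456 + 0.116217 + 0.031030884 + 0.01731828 = 0.303022164 m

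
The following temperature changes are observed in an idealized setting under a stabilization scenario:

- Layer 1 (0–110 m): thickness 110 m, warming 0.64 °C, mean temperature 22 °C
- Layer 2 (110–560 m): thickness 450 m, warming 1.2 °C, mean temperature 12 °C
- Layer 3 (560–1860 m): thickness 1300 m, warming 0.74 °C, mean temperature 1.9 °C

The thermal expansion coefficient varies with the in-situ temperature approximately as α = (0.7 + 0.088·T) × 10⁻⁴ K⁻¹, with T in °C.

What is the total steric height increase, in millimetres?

Layer 1: α = (0.7 + 0.088×22)×10⁻⁴ = 2.636×10⁻⁴ K⁻¹
Layer 2: α = (0.7 + 0.088×12)×10⁻⁴ = 1.756×10⁻⁴ K⁻¹
Layer 3: α = (0.7 + 0.088×1.9)×10⁻⁴ = 0.8672×10⁻⁴ K⁻¹
0.64 × 110 × 2.636×10⁻⁴ = 0.01855744 m
Layer 2: 1.2 × 450 × 1.756×10⁻⁴ = 0.094824 m
Layer 3: 0.8672×10⁻⁴ × 1300 × 0.74 = 0.08342464 m
Δh = 0.01855744 + 0.094824 + 0.08342464 = 0.19680608 m

200 mm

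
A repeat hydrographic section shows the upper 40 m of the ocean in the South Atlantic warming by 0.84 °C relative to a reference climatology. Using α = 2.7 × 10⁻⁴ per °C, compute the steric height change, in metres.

Δh ≈ 0.00907 m

Δh = αΔT·H = 2.7×10⁻⁴ × 0.84 × 40 = 0.009072 m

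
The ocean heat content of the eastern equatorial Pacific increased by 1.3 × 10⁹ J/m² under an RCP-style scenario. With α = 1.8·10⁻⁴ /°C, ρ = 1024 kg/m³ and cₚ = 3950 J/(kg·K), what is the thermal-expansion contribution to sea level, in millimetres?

Δh ≈ 57.9 mm

Δh = αQ/(ρcₚ) = 1.8×10⁻⁴ × 1.3×10⁹ / (1024 × 3950) ≈ 0.057852 m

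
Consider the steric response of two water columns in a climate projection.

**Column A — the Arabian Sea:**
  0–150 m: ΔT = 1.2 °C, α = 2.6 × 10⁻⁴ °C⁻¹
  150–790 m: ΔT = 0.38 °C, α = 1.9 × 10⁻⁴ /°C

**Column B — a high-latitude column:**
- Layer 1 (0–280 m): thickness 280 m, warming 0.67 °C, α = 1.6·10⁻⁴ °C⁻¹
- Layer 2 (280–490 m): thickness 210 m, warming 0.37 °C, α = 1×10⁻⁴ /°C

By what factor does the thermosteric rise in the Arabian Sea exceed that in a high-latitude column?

A Layer 1: 2.6×10⁻⁴ × 1.2 × 150 = 0.04680 m
A Layer 2: 1.9×10⁻⁴ × 640 × 0.38 = 0.046208 m
A total: 0.093008 m
B 0.67 × 280 × 1.6×10⁻⁴ = 0.030016 m
B Layer 2: 210 × 1×10⁻⁴ × 0.37 = 0.00777 m
B total: 0.037786 m
Ratio: 0.093008 / 0.037786 ≈ 2.461

a factor of 2.5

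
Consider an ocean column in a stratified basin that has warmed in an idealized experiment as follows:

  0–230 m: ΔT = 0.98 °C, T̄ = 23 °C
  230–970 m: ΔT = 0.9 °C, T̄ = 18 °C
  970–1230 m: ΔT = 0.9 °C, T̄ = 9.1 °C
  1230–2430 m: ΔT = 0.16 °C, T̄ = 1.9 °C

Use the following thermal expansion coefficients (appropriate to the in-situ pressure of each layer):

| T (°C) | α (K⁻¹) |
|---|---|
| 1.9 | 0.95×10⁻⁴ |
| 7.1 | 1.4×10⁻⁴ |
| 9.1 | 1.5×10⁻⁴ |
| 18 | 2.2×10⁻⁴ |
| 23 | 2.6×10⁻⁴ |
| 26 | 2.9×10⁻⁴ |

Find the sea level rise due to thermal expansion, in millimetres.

Layer 1 at 23 °C → α = 2.6×10⁻⁴ K⁻¹
Layer 2 at 18 °C → α = 2.2×10⁻⁴ K⁻¹
Layer 3 at 9.1 °C → α = 1.5×10⁻⁴ K⁻¹
Layer 4 at 1.9 °C → α = 0.95×10⁻⁴ K⁻¹
Layer 1: 2.6×10⁻⁴ × 230 × 0.98 = 0.058604 m
230–970 m: 740 × 0.9 × 2.2×10⁻⁴ = 0.14652 m
970–1230 m: 1.5×10⁻⁴ × 0.9 × 260 = 0.03510 m
Layer 4: 1200 × 0.95×10⁻⁴ × 0.16 = 0.01824 m
Δh = 0.058604 + 0.14652 + 0.03510 + 0.01824 = 0.258464 m

Δh = 258 mm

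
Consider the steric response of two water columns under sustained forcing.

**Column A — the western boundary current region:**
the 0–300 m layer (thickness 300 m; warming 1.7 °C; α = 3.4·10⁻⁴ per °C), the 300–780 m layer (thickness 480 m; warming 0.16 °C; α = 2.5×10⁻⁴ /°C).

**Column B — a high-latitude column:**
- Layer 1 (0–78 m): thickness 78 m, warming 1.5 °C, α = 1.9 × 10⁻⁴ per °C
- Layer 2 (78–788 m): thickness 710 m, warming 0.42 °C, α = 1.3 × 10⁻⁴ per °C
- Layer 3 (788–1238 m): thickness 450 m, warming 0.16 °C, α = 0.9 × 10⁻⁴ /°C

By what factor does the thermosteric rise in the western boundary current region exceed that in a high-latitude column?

a factor of 2.9

A Layer 1: 300 × 1.7 × 3.4×10⁻⁴ = 0.17340 m
A Layer 2: 2.5×10⁻⁴ × 480 × 0.16 = 0.01920 m
A total: 0.19260 m
B Layer 1: 78 × 1.9×10⁻⁴ × 1.5 = 0.02223 m
B 78–788 m: 1.3×10⁻⁴ × 0.42 × 710 = 0.038766 m
B Layer 3: 0.9×10⁻⁴ × 450 × 0.16 = 0.00648 m
B total: 0.067476 m
Ratio: 0.19260 / 0.067476 ≈ 2.854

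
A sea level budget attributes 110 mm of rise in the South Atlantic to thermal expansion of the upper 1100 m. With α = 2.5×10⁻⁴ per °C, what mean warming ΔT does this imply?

ΔT = Δh/(αH) = 0.11 / (2.5×10⁻⁴ × 1100) = 0.4000 K

about 0.400 K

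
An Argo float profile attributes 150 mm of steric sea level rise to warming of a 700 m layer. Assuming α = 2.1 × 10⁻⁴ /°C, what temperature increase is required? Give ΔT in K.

ΔT = Δh/(αH) = 0.15 / (2.1×10⁻⁴ × 700) ≈ 1.020 K

ΔT ≈ 1.02 K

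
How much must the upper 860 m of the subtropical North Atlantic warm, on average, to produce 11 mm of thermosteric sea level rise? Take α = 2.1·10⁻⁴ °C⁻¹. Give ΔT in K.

ΔT ≈ 0.0609 K

ΔT = Δh/(αH) = 0.011 / (2.1×10⁻⁴ × 860) ≈ 0.06091 K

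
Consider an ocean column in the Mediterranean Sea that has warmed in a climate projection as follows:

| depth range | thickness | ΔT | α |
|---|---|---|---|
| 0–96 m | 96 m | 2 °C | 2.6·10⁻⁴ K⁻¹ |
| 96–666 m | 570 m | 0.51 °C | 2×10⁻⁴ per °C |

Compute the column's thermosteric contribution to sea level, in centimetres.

2 × 96 × 2.6×10⁻⁴ = 0.04992 m
Layer 2: 570 × 2×10⁻⁴ × 0.51 = 0.05814 m
Δh = 0.04992 + 0.05814 = 0.10806 m

10.8 cm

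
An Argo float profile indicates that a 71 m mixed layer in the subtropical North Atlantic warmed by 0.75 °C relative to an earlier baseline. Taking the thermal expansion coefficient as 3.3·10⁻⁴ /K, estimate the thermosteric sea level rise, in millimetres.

Δh = αΔT·H = 3.3×10⁻⁴ × 0.75 × 71 = 0.0175725 m

17.6 mm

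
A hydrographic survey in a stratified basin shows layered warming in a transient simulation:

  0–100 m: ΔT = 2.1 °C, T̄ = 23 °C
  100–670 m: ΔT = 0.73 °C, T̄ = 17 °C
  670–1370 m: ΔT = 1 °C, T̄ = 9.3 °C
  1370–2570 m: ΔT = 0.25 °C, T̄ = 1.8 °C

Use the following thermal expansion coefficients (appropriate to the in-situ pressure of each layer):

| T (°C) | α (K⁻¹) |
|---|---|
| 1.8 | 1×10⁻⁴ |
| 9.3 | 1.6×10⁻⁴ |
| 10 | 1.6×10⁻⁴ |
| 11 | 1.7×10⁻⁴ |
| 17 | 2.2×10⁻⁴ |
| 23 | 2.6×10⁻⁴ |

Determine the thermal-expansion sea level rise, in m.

Layer 1 at 23 °C → α = 2.6×10⁻⁴ K⁻¹
Layer 2 at 17 °C → α = 2.2×10⁻⁴ K⁻¹
Layer 3 at 9.3 °C → α = 1.6×10⁻⁴ K⁻¹
Layer 4 at 1.8 °C → α = 1×10⁻⁴ K⁻¹
0–100 m: 2.1 × 100 × 2.6×10⁻⁴ = 0.05460 m
Layer 2: 0.73 × 570 × 2.2×10⁻⁴ = 0.091542 m
700 × 1 × 1.6×10⁻⁴ = 0.11200 m
Layer 4: 1×10⁻⁴ × 0.25 × 1200 = 0.03000 m
Δh = 0.05460 + 0.091542 + 0.11200 + 0.03000 = 0.288142 m

0.288 m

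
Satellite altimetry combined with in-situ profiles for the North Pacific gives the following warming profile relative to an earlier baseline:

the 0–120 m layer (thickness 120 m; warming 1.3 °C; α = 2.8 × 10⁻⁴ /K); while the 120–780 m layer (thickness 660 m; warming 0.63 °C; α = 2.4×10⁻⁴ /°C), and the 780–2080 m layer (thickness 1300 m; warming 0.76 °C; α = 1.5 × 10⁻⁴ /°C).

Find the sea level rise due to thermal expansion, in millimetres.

292 mm of thermosteric rise

Layer 1: 120 × 1.3 × 2.8×10⁻⁴ = 0.04368 m
Layer 2: 660 × 2.4×10⁻⁴ × 0.63 = 0.099792 m
Layer 3: 1300 × 0.76 × 1.5×10⁻⁴ = 0.14820 m
Δh = 0.04368 + 0.099792 + 0.14820 = 0.291672 m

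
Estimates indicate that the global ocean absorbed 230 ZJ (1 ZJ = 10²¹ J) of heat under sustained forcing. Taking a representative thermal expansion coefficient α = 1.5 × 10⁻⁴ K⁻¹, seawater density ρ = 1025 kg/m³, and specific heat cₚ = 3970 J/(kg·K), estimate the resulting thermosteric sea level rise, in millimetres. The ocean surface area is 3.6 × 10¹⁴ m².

Per unit area: Q = 230×10²¹ / (3.6×10¹⁴) ≈ 6.389×10⁸ J/m²
Δh = αQ/(ρcₚ) = 1.5×10⁻⁴ × 6.389×10⁸ / (1025 × 3970) ≈ 0.023551 m

Δh ≈ 24 mm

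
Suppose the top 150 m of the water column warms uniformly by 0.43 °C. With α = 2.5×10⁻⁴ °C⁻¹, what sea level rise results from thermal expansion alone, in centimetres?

Δh = αΔT·H = 2.5×10⁻⁴ × 0.43 × 150 = 0.016125 m

1.61 cm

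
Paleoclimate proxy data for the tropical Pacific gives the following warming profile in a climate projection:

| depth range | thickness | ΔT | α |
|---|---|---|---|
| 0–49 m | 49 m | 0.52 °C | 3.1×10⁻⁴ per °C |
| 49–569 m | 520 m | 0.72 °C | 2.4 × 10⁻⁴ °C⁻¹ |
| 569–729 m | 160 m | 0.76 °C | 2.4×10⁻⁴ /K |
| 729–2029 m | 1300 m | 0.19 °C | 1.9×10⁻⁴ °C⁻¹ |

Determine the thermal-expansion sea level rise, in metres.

0.52 × 3.1×10⁻⁴ × 49 = 0.0078988 m
49–569 m: 0.72 × 2.4×10⁻⁴ × 520 = 0.089856 m
Layer 3: 2.4×10⁻⁴ × 160 × 0.76 = 0.029184 m
Layer 4: 1.9×10⁻⁴ × 1300 × 0.19 = 0.04693 m
Δh = 0.0078988 + 0.089856 + 0.029184 + 0.04693 = 0.1738688 m ≈ 0.17 m

about 0.17 m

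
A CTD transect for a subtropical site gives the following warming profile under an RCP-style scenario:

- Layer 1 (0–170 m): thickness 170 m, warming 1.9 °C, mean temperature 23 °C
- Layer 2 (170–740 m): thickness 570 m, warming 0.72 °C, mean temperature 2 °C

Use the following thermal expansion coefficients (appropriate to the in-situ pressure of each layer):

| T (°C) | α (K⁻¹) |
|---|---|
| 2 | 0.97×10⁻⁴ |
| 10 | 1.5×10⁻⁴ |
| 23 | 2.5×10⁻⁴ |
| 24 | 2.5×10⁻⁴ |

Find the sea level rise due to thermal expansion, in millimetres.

Δh = 120 mm

Layer 1 at 23 °C → α = 2.5×10⁻⁴ K⁻¹
Layer 2 at 2 °C → α = 0.97×10⁻⁴ K⁻¹
Layer 1: 1.9 × 170 × 2.5×10⁻⁴ = 0.08075 m
170–740 m: 0.97×10⁻⁴ × 0.72 × 570 = 0.0398088 m
Δh = 0.08075 + 0.0398088 = 0.1205588 m ≈ 120 mm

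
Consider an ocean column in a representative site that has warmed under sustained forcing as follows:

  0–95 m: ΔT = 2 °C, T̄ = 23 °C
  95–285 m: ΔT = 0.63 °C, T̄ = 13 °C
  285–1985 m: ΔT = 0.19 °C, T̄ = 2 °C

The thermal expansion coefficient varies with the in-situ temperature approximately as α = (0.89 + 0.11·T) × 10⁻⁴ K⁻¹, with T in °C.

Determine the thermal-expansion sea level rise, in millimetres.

Δh = 129 mm

Layer 1: α = (0.89 + 0.11×23)×10⁻⁴ = 3.42×10⁻⁴ K⁻¹
Layer 2: α = (0.89 + 0.11×13)×10⁻⁴ = 2.32×10⁻⁴ K⁻¹
Layer 3: α = (0.89 + 0.11×2)×10⁻⁴ = 1.11×10⁻⁴ K⁻¹
95 × 2 × 3.42×10⁻⁴ = 0.06498 m
0.63 × 2.32×10⁻⁴ × 190 = 0.0277704 m
Layer 3: 1.11×10⁻⁴ × 1700 × 0.19 = 0.035853 m
Δh = 0.06498 + 0.0277704 + 0.035853 = 0.1286034 m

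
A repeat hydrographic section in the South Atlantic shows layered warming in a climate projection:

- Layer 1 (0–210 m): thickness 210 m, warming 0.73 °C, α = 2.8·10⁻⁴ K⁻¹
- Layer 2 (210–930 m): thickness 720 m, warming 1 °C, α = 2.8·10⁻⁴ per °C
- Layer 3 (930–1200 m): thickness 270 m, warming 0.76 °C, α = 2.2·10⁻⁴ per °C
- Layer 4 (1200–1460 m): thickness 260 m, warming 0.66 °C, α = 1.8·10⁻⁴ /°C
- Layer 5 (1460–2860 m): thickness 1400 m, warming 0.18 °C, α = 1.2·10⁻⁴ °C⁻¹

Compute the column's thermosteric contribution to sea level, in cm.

210 × 0.73 × 2.8×10⁻⁴ = 0.042924 m
Layer 2: 720 × 1 × 2.8×10⁻⁴ = 0.20160 m
Layer 3: 0.76 × 270 × 2.2×10⁻⁴ = 0.045144 m
1.8×10⁻⁴ × 0.66 × 260 = 0.030888 m
1400 × 0.18 × 1.2×10⁻⁴ = 0.03024 m
Δh = 0.042924 + 0.20160 + 0.045144 + 0.030888 + 0.03024 = 0.350796 m ≈ 35.1 cm

Δh = 35.1 cm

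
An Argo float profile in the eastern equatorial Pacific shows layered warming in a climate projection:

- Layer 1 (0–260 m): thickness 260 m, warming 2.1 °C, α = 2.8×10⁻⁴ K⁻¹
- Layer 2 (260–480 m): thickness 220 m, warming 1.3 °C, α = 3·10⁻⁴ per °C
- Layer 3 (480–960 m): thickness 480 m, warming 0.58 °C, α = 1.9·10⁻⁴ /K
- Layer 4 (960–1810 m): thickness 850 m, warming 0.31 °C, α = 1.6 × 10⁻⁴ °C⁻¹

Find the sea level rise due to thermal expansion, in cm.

33.4 cm of thermosteric rise

260 × 2.8×10⁻⁴ × 2.1 = 0.15288 m
3×10⁻⁴ × 1.3 × 220 = 0.08580 m
Layer 3: 1.9×10⁻⁴ × 480 × 0.58 = 0.052896 m
960–1810 m: 1.6×10⁻⁴ × 0.31 × 850 = 0.04216 m
Δh = 0.15288 + 0.08580 + 0.052896 + 0.04216 = 0.333736 m ≈ 33.4 cm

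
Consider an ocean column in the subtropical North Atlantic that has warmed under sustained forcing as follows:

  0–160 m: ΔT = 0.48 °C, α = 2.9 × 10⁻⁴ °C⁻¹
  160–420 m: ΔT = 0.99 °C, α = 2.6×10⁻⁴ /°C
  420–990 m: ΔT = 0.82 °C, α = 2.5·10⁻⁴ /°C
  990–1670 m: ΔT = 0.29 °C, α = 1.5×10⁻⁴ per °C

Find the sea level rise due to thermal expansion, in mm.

236 mm of thermosteric rise

160 × 0.48 × 2.9×10⁻⁴ = 0.022272 m
Layer 2: 0.99 × 260 × 2.6×10⁻⁴ = 0.066924 m
420–990 m: 2.5×10⁻⁴ × 0.82 × 570 = 0.11685 m
990–1670 m: 680 × 1.5×10⁻⁴ × 0.29 = 0.02958 m
Δh = 0.022272 + 0.066924 + 0.11685 + 0.02958 = 0.235626 m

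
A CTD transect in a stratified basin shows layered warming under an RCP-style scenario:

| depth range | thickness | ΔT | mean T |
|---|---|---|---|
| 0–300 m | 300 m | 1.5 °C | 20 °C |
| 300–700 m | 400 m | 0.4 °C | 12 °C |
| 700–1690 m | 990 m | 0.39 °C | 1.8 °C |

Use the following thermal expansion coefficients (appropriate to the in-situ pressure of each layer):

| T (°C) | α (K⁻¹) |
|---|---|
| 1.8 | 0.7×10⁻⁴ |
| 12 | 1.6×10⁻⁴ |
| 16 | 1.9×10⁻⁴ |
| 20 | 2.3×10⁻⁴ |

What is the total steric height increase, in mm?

160 mm

Layer 1 at 20 °C → α = 2.3×10⁻⁴ K⁻¹
Layer 2 at 12 °C → α = 1.6×10⁻⁴ K⁻¹
Layer 3 at 1.8 °C → α = 0.7×10⁻⁴ K⁻¹
Layer 1: 1.5 × 300 × 2.3×10⁻⁴ = 0.10350 m
300–700 m: 400 × 1.6×10⁻⁴ × 0.4 = 0.02560 m
700–1690 m: 0.39 × 990 × 0.7×10⁻⁴ = 0.027027 m
Δh = 0.10350 + 0.02560 + 0.027027 = 0.156127 m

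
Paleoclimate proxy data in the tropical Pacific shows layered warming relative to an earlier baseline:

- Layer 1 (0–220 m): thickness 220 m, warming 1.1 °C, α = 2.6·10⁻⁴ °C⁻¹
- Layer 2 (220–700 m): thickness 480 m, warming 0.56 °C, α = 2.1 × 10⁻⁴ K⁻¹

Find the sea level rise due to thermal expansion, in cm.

11.9 cm

0–220 m: 1.1 × 2.6×10⁻⁴ × 220 = 0.06292 m
Layer 2: 2.1×10⁻⁴ × 480 × 0.56 = 0.056448 m
Δh = 0.06292 + 0.056448 = 0.119368 m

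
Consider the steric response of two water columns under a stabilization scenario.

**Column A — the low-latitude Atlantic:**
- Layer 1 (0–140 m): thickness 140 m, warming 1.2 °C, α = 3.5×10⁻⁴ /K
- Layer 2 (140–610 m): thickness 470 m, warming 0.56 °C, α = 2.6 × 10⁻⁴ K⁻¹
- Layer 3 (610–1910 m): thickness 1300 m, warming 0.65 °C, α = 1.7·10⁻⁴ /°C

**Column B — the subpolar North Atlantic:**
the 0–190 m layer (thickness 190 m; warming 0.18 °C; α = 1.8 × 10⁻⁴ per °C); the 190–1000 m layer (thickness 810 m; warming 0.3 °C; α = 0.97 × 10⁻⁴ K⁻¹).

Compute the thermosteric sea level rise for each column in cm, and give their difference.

A: 27 cm; B: 3.0 cm; difference 24 cm

A Layer 1: 3.5×10⁻⁴ × 140 × 1.2 = 0.05880 m
A Layer 2: 2.6×10⁻⁴ × 0.56 × 470 = 0.068432 m
A Layer 3: 1.7×10⁻⁴ × 1300 × 0.65 = 0.14365 m
A total: 0.270882 m
B 0–190 m: 0.18 × 190 × 1.8×10⁻⁴ = 0.006156 m
B Layer 2: 0.3 × 810 × 0.97×10⁻⁴ = 0.023571 m
B total: 0.029727 m
Difference: 0.270882 − 0.029727 = 0.241155 m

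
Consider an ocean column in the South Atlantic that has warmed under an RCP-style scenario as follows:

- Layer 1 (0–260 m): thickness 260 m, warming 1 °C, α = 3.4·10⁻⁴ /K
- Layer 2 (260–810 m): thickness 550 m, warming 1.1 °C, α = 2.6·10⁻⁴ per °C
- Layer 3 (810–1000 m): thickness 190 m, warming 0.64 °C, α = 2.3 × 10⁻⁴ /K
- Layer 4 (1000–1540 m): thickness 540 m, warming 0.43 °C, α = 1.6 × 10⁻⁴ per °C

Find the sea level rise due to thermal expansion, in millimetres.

Layer 1: 1 × 3.4×10⁻⁴ × 260 = 0.08840 m
Layer 2: 2.6×10⁻⁴ × 550 × 1.1 = 0.15730 m
810–1000 m: 0.64 × 190 × 2.3×10⁻⁴ = 0.027968 m
0.43 × 540 × 1.6×10⁻⁴ = 0.037152 m
Δh = 0.08840 + 0.15730 + 0.027968 + 0.037152 = 0.31082 m

Δh = 311 mm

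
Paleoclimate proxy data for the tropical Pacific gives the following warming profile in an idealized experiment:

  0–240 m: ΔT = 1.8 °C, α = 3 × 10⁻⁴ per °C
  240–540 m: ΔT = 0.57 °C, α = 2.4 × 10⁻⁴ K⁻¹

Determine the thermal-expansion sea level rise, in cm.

Δh = 17.1 cm

Layer 1: 1.8 × 240 × 3×10⁻⁴ = 0.12960 m
240–540 m: 300 × 2.4×10⁻⁴ × 0.57 = 0.04104 m
Δh = 0.12960 + 0.04104 = 0.17064 m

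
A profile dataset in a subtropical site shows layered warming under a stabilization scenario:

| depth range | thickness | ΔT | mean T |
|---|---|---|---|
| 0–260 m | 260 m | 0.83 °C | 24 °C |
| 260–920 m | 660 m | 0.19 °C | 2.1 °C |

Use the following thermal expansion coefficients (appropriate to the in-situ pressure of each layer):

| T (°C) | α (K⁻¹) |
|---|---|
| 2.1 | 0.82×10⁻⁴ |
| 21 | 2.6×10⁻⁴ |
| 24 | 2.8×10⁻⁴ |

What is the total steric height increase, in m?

Δh = 0.0707 m

Layer 1 at 24 °C → α = 2.8×10⁻⁴ K⁻¹
Layer 2 at 2.1 °C → α = 0.82×10⁻⁴ K⁻¹
Layer 1: 260 × 2.8×10⁻⁴ × 0.83 = 0.060424 m
0.82×10⁻⁴ × 0.19 × 660 = 0.0102828 m
Δh = 0.060424 + 0.0102828 = 0.0707068 m ≈ 0.0707 m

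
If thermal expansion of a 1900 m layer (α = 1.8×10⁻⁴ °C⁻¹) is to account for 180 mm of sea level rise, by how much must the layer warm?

ΔT = Δh/(αH) = 0.18 / (1.8×10⁻⁴ × 1900) ≈ 0.5263 K

about 0.526 K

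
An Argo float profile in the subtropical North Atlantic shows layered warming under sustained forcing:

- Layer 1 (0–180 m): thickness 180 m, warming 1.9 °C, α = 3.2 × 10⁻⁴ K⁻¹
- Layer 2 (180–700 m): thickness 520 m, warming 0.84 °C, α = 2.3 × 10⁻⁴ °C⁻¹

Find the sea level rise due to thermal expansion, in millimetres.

0–180 m: 1.9 × 3.2×10⁻⁴ × 180 = 0.10944 m
Layer 2: 520 × 2.3×10⁻⁴ × 0.84 = 0.100464 m
Δh = 0.10944 + 0.100464 = 0.209904 m

Δh ≈ 210 mm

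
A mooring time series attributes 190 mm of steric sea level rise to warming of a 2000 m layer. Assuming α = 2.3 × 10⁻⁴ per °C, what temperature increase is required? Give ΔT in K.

ΔT = Δh/(αH) = 0.19 / (2.3×10⁻⁴ × 2000) ≈ 0.4130 K

about 0.413 K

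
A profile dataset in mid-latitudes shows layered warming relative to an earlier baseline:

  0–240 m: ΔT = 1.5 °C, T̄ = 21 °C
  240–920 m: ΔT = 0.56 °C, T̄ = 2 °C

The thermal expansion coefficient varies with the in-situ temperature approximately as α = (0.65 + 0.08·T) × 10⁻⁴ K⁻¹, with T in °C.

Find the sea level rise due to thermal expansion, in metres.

about 0.11 m

Layer 1: α = (0.65 + 0.08×21)×10⁻⁴ = 2.33×10⁻⁴ K⁻¹
Layer 2: α = (0.65 + 0.08×2)×10⁻⁴ = 0.81×10⁻⁴ K⁻¹
Layer 1: 240 × 1.5 × 2.33×10⁻⁴ = 0.08388 m
0.81×10⁻⁴ × 0.56 × 680 = 0.0308448 m
Δh = 0.08388 + 0.0308448 = 0.1147248 m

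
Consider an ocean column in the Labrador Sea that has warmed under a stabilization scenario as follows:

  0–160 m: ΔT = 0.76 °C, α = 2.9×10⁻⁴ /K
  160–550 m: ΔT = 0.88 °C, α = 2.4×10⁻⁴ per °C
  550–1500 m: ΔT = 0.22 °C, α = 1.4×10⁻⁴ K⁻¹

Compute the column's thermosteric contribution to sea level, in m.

0.76 × 2.9×10⁻⁴ × 160 = 0.035264 m
160–550 m: 2.4×10⁻⁴ × 0.88 × 390 = 0.082368 m
550–1500 m: 0.22 × 1.4×10⁻⁴ × 950 = 0.02926 m
Δh = 0.035264 + 0.082368 + 0.02926 = 0.146892 m ≈ 0.147 m

about 0.147 m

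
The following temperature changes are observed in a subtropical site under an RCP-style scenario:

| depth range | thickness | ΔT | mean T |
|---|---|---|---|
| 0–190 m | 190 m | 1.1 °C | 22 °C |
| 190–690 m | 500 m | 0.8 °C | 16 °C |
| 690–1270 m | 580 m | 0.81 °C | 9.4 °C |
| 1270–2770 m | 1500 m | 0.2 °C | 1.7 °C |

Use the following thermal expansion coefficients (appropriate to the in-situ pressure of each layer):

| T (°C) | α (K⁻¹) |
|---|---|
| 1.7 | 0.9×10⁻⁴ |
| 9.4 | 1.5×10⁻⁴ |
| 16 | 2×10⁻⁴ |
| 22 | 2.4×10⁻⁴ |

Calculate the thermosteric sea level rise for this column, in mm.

228 mm

Layer 1 at 22 °C → α = 2.4×10⁻⁴ K⁻¹
Layer 2 at 16 °C → α = 2×10⁻⁴ K⁻¹
Layer 3 at 9.4 °C → α = 1.5×10⁻⁴ K⁻¹
Layer 4 at 1.7 °C → α = 0.9×10⁻⁴ K⁻¹
1.1 × 2.4×10⁻⁴ × 190 = 0.05016 m
500 × 0.8 × 2×10⁻⁴ = 0.08000 m
Layer 3: 0.81 × 1.5×10⁻⁴ × 580 = 0.07047 m
0.2 × 1500 × 0.9×10⁻⁴ = 0.02700 m
Δh = 0.05016 + 0.08000 + 0.07047 + 0.02700 = 0.22763 m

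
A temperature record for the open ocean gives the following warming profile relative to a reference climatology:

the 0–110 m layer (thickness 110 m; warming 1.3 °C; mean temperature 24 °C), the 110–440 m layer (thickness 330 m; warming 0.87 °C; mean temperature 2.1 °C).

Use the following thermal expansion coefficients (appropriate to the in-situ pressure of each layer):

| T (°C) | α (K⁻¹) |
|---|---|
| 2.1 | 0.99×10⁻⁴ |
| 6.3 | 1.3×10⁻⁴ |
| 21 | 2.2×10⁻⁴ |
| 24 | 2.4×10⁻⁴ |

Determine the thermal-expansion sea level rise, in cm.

6.27 cm of thermosteric rise

Layer 1 at 24 °C → α = 2.4×10⁻⁴ K⁻¹
Layer 2 at 2.1 °C → α = 0.99×10⁻⁴ K⁻¹
110 × 1.3 × 2.4×10⁻⁴ = 0.03432 m
0.99×10⁻⁴ × 330 × 0.87 = 0.0284229 m
Δh = 0.03432 + 0.0284229 = 0.0627429 m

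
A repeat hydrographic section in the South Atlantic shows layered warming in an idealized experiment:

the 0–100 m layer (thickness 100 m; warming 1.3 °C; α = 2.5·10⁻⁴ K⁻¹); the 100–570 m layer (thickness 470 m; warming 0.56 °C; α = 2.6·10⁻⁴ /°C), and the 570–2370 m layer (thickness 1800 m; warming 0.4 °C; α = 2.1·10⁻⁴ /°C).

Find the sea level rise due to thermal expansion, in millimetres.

252 mm

0–100 m: 2.5×10⁻⁴ × 1.3 × 100 = 0.03250 m
100–570 m: 0.56 × 2.6×10⁻⁴ × 470 = 0.068432 m
Layer 3: 2.1×10⁻⁴ × 0.4 × 1800 = 0.15120 m
Δh = 0.03250 + 0.068432 + 0.15120 = 0.252132 m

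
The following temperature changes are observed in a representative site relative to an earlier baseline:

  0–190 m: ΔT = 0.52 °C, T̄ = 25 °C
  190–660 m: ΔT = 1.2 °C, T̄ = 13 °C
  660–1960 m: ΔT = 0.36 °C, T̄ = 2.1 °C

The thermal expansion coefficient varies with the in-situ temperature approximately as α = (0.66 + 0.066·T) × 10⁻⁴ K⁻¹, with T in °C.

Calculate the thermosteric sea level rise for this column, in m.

Δh = 0.146 m

Layer 1: α = (0.66 + 0.066×25)×10⁻⁴ = 2.31×10⁻⁴ K⁻¹
Layer 2: α = (0.66 + 0.066×13)×10⁻⁴ = 1.518×10⁻⁴ K⁻¹
Layer 3: α = (0.66 + 0.066×2.1)×10⁻⁴ = 0.7986×10⁻⁴ K⁻¹
0–190 m: 2.31×10⁻⁴ × 190 × 0.52 = 0.0228228 m
Layer 2: 470 × 1.518×10⁻⁴ × 1.2 = 0.0856152 m
Layer 3: 0.7986×10⁻⁴ × 1300 × 0.36 = 0.03737448 m
Δh = 0.0228228 + 0.0856152 + 0.03737448 = 0.14581248 m ≈ 0.146 m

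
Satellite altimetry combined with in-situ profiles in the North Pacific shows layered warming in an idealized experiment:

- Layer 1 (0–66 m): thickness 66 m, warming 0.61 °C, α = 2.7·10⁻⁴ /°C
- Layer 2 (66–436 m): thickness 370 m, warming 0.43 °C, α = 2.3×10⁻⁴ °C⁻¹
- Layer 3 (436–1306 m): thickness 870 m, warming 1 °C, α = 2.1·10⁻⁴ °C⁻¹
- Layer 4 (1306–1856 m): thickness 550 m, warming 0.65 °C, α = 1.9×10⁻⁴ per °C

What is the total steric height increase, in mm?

298 mm

2.7×10⁻⁴ × 0.61 × 66 = 0.0108702 m
66–436 m: 2.3×10⁻⁴ × 370 × 0.43 = 0.036593 m
436–1306 m: 2.1×10⁻⁴ × 1 × 870 = 0.18270 m
Layer 4: 0.65 × 1.9×10⁻⁴ × 550 = 0.067925 m
Δh = 0.0108702 + 0.036593 + 0.18270 + 0.067925 = 0.2980882 m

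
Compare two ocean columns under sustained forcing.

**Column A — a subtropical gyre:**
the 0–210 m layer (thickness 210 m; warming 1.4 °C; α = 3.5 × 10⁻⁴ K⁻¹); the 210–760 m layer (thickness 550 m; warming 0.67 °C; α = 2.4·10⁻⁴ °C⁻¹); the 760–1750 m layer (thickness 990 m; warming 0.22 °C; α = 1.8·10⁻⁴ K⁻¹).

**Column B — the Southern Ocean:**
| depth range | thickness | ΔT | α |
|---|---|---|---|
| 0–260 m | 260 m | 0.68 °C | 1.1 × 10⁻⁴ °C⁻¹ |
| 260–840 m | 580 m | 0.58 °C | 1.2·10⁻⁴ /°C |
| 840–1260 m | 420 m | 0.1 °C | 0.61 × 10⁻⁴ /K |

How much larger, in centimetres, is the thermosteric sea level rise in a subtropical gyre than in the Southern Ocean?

16.8 cm larger

A 0–210 m: 3.5×10⁻⁴ × 1.4 × 210 = 0.10290 m
A Layer 2: 2.4×10⁻⁴ × 0.67 × 550 = 0.08844 m
A Layer 3: 1.8×10⁻⁴ × 990 × 0.22 = 0.039204 m
A total: 0.230544 m
B Layer 1: 260 × 0.68 × 1.1×10⁻⁴ = 0.019448 m
B 580 × 1.2×10⁻⁴ × 0.58 = 0.040368 m
B Layer 3: 0.1 × 420 × 0.61×10⁻⁴ = 0.002562 m
B total: 0.062378 m
Difference: 0.230544 − 0.062378 = 0.168166 m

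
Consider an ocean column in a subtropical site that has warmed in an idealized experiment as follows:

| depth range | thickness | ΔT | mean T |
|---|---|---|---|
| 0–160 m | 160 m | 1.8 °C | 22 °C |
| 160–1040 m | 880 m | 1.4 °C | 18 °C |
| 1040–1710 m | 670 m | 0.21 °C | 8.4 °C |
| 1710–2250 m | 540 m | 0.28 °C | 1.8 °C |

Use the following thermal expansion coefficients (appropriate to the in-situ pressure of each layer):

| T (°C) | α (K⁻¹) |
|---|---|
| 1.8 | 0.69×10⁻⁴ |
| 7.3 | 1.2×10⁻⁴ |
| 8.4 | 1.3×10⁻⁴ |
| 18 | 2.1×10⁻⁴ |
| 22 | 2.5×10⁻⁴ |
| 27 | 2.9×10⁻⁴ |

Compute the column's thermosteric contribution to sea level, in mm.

359 mm

Layer 1 at 22 °C → α = 2.5×10⁻⁴ K⁻¹
Layer 2 at 18 °C → α = 2.1×10⁻⁴ K⁻¹
Layer 3 at 8.4 °C → α = 1.3×10⁻⁴ K⁻¹
Layer 4 at 1.8 °C → α = 0.69×10⁻⁴ K⁻¹
0–160 m: 1.8 × 160 × 2.5×10⁻⁴ = 0.07200 m
Layer 2: 1.4 × 2.1×10⁻⁴ × 880 = 0.25872 m
Layer 3: 0.21 × 1.3×10⁻⁴ × 670 = 0.018291 m
Layer 4: 0.28 × 0.69×10⁻⁴ × 540 = 0.0104328 m
Δh = 0.07200 + 0.25872 + 0.018291 + 0.0104328 = 0.3594438 m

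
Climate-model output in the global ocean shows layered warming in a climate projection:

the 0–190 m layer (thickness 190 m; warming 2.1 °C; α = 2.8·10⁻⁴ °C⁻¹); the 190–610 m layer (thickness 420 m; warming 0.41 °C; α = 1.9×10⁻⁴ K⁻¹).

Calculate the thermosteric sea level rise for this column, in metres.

Δh ≈ 0.144 m

190 × 2.1 × 2.8×10⁻⁴ = 0.11172 m
Layer 2: 420 × 0.41 × 1.9×10⁻⁴ = 0.032718 m
Δh = 0.11172 + 0.032718 = 0.144438 m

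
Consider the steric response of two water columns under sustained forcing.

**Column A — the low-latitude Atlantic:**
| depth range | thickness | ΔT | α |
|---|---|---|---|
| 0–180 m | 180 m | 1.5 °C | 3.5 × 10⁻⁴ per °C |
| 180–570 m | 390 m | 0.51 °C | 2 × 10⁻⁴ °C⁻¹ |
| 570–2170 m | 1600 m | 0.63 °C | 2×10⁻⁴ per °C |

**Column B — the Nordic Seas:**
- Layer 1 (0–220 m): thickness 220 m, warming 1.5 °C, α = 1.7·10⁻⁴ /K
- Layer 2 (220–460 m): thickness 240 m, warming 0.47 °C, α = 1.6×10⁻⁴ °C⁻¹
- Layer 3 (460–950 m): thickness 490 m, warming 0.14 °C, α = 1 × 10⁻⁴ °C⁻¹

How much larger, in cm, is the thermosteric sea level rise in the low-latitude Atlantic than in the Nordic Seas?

A Layer 1: 180 × 3.5×10⁻⁴ × 1.5 = 0.09450 m
A Layer 2: 2×10⁻⁴ × 0.51 × 390 = 0.03978 m
A 2×10⁻⁴ × 0.63 × 1600 = 0.20160 m
A total: 0.33588 m
B Layer 1: 220 × 1.7×10⁻⁴ × 1.5 = 0.05610 m
B 220–460 m: 1.6×10⁻⁴ × 0.47 × 240 = 0.018048 m
B 460–950 m: 1×10⁻⁴ × 490 × 0.14 = 0.00686 m
B total: 0.081008 m
Difference: 0.33588 − 0.081008 = 0.254872 m

25 cm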